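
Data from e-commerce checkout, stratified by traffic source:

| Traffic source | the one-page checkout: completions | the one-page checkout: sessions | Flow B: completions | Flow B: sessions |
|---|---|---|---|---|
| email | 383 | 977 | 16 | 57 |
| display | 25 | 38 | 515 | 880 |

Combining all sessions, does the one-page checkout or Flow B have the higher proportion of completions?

Email: the one-page checkout 383/977 = 39.2%, Flow B 16/57 = 28.1% → the one-page checkout
Display: the one-page checkout 25/38 = 65.8%, Flow B 515/880 = 58.5% → the one-page checkout
Overall: the one-page checkout 408/1015 = 40.2%, Flow B 531/937 = 56.7% → Flow B
(The one-page checkout wins every traffic group but Flow B wins overall — the one-page checkout's sessions skew toward the low-rate email group.)

Flow B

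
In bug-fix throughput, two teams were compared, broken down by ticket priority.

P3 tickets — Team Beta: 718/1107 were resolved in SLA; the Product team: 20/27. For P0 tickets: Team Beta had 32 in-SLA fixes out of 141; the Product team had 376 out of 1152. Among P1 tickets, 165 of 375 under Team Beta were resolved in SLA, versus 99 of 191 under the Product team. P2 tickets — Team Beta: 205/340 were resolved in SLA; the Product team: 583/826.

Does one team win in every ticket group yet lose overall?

Yes

P3: Team Beta 718/1107 = 64.9%, the Product team 20/27 = 74.1% → the Product team
P0: Team Beta 32/141 = 22.7%, the Product team 376/1152 = 32.6% → the Product team
P1: Team Beta 165/375 = 44.0%, the Product team 99/191 = 51.8% → the Product team
P2: Team Beta 205/340 = 60.3%, the Product team 583/826 = 70.6% → the Product team
Overall: Team Beta 1120/1963 = 57.1%, the Product team 1078/2196 = 49.1% → Team Beta
The Product team wins each ticket group but Team Beta wins overall — the comparison reverses. The Product team's tickets skew toward P0, which has a lower base rate.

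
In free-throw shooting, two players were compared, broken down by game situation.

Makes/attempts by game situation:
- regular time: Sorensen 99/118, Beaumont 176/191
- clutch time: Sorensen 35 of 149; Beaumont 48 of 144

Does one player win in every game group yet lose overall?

Regular time: Sorensen 99/118 = 83.9%, Beaumont 176/191 = 92.1% → Beaumont
Clutch time: Sorensen 35/149 = 23.5%, Beaumont 48/144 = 33.3% → Beaumont
Overall: Sorensen 134/267 = 50.2%, Beaumont 224/335 = 66.9% → Beaumont
Beaumont wins overall and in every game group — no reversal.

No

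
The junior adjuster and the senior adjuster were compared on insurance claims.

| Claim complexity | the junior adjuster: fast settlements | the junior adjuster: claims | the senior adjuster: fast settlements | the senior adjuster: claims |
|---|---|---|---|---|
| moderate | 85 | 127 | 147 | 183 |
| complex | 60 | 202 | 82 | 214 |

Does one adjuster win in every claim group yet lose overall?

Moderate: the junior adjuster 85/127 = 66.9%, the senior adjuster 147/183 = 80.3% → the senior adjuster
Complex: the junior adjuster 60/202 = 29.7%, the senior adjuster 82/214 = 38.3% → the senior adjuster
Overall: the junior adjuster 145/329 = 44.1%, the senior adjuster 229/397 = 57.7% → the senior adjuster
The senior adjuster wins overall and in every claim group — no reversal.

No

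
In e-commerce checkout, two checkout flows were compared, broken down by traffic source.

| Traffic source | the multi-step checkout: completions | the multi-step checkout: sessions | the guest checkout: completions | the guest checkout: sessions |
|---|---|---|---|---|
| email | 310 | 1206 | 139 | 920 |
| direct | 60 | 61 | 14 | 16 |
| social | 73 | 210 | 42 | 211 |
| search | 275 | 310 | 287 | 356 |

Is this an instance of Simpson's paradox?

No

Email: the multi-step checkout 310/1206 = 25.7%, the guest checkout 139/920 = 15.1% → the multi-step checkout
Direct: the multi-step checkout 60/61 = 98.4%, the guest checkout 14/16 = 87.5% → the multi-step checkout
Social: the multi-step checkout 73/210 = 34.8%, the guest checkout 42/211 = 19.9% → the multi-step checkout
Search: the multi-step checkout 275/310 = 88.7%, the guest checkout 287/356 = 80.6% → the multi-step checkout
Overall: the multi-step checkout 718/1787 = 40.2%, the guest checkout 482/1503 = 32.1% → the multi-step checkout
The multi-step checkout wins overall and in every traffic group — no reversal.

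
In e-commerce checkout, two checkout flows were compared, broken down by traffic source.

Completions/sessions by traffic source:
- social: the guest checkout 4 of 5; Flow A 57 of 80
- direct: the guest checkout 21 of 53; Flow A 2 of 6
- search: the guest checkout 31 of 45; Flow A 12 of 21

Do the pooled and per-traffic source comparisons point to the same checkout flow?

No

Social: the guest checkout 4/5 = 80.0%, Flow A 57/80 = 71.2% → the guest checkout
Direct: the guest checkout 21/53 = 39.6%, Flow A 2/6 = 33.3% → the guest checkout
Search: the guest checkout 31/45 = 68.9%, Flow A 12/21 = 57.1% → the guest checkout
Overall: the guest checkout 56/103 = 54.4%, Flow A 71/107 = 66.4% → Flow A
The guest checkout wins each traffic group but Flow A wins overall — the comparison reverses. The guest checkout's sessions skew toward direct, which has a lower base rate.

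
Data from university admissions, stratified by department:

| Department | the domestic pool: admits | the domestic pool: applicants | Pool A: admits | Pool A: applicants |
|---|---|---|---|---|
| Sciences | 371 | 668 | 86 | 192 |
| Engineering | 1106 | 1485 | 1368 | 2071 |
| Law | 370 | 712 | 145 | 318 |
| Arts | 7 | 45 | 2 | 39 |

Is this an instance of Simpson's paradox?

No

Sciences: the domestic pool 371/668 = 55.5%, Pool A 86/192 = 44.8% → the domestic pool
Engineering: the domestic pool 1106/1485 = 74.5%, Pool A 1368/2071 = 66.1% → the domestic pool
Law: the domestic pool 370/712 = 52.0%, Pool A 145/318 = 45.6% → the domestic pool
Arts: the domestic pool 7/45 = 15.6%, Pool A 2/39 = 5.1% → the domestic pool
Overall: the domestic pool 1854/2910 = 63.7%, Pool A 1601/2620 = 61.1% → the domestic pool
The domestic pool wins overall and in every department group — no reversal.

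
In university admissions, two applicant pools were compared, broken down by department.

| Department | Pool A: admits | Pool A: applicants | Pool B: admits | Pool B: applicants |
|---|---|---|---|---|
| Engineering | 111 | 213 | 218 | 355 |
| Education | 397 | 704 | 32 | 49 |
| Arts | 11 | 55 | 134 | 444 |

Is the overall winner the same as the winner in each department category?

No

Engineering: Pool A 111/213 = 52.1%, Pool B 218/355 = 61.4% → Pool B
Education: Pool A 397/704 = 56.4%, Pool B 32/49 = 65.3% → Pool B
Arts: Pool A 11/55 = 20.0%, Pool B 134/444 = 30.2% → Pool B
Overall: Pool A 519/972 = 53.4%, Pool B 384/848 = 45.3% → Pool A
Pool B wins each department group but Pool A wins overall — the comparison reverses. Pool B's applicants skew toward Arts, which has a lower base rate.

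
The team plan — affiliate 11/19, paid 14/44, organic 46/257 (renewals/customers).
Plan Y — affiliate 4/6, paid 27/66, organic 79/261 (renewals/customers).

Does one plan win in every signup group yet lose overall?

Affiliate: the team plan 11/19 = 57.9%, Plan Y 4/6 = 66.7% → Plan Y
Paid: the team plan 14/44 = 31.8%, Plan Y 27/66 = 40.9% → Plan Y
Organic: the team plan 46/257 = 17.9%, Plan Y 79/261 = 30.3% → Plan Y
Overall: the team plan 71/320 = 22.2%, Plan Y 110/333 = 33.0% → Plan Y
Plan Y wins overall and in every signup group — no reversal.

No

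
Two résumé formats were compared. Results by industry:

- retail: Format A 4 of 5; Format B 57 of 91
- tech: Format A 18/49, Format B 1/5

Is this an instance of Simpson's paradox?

Retail: Format A 4/5 = 80.0%, Format B 57/91 = 62.6% → Format A
Tech: Format A 18/49 = 36.7%, Format B 1/5 = 20.0% → Format A
Overall: Format A 22/54 = 40.7%, Format B 58/96 = 60.4% → Format B
Format A wins each industry group but Format B wins overall — the comparison reverses. Format A's applications skew toward tech, which has a lower base rate.

Yes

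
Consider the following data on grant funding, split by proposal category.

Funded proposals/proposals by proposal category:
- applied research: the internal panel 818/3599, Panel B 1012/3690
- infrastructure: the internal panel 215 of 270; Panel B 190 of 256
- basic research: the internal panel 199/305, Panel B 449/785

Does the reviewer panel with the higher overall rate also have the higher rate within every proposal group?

Applied research: the internal panel 818/3599 = 22.7%, Panel B 1012/3690 = 27.4% → Panel B
Infrastructure: the internal panel 215/270 = 79.6%, Panel B 190/256 = 74.2% → the internal panel
Basic research: the internal panel 199/305 = 65.2%, Panel B 449/785 = 57.2% → the internal panel
Overall: the internal panel 1232/4174 = 29.5%, Panel B 1651/4731 = 34.9% → Panel B
Neither sweeps: the internal panel wins 2 of 3 groups, Panel B wins 1. Panel B wins overall but not every group — no Simpson reversal.

No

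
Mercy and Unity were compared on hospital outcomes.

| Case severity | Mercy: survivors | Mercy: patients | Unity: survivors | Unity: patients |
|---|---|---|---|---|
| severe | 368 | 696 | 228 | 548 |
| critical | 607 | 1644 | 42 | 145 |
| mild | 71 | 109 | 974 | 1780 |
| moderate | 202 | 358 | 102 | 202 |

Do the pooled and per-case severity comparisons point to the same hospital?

Severe: Mercy 368/696 = 52.9%, Unity 228/548 = 41.6% → Mercy
Critical: Mercy 607/1644 = 36.9%, Unity 42/145 = 29.0% → Mercy
Mild: Mercy 71/109 = 65.1%, Unity 974/1780 = 54.7% → Mercy
Moderate: Mercy 202/358 = 56.4%, Unity 102/202 = 50.5% → Mercy
Overall: Mercy 1248/2807 = 44.5%, Unity 1346/2675 = 50.3% → Unity
Mercy wins each case group but Unity wins overall — the comparison reverses. Mercy's patients skew toward critical, which has a lower base rate.

No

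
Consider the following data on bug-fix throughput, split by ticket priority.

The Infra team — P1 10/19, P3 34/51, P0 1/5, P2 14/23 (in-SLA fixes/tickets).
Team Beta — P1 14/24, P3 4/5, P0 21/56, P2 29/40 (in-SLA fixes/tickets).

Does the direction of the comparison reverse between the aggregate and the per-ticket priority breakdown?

Yes

P1: the Infra team 10/19 = 52.6%, Team Beta 14/24 = 58.3% → Team Beta
P3: the Infra team 34/51 = 66.7%, Team Beta 4/5 = 80.0% → Team Beta
P0: the Infra team 1/5 = 20.0%, Team Beta 21/56 = 37.5% → Team Beta
P2: the Infra team 14/23 = 60.9%, Team Beta 29/40 = 72.5% → Team Beta
Overall: the Infra team 59/98 = 60.2%, Team Beta 68/125 = 54.4% → the Infra team
Team Beta wins each ticket group but the Infra team wins overall — the comparison reverses. Team Beta's tickets skew toward P0, which has a lower base rate.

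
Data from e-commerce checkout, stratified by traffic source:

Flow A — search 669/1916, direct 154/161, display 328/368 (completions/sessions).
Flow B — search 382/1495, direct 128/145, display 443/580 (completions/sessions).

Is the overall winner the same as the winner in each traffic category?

Yes

Search: Flow A 669/1916 = 34.9%, Flow B 382/1495 = 25.6% → Flow A
Direct: Flow A 154/161 = 95.7%, Flow B 128/145 = 88.3% → Flow A
Display: Flow A 328/368 = 89.1%, Flow B 443/580 = 76.4% → Flow A
Overall: Flow A 1151/2445 = 47.1%, Flow B 953/2220 = 42.9% → Flow A
Flow A wins overall and in every traffic group — no reversal.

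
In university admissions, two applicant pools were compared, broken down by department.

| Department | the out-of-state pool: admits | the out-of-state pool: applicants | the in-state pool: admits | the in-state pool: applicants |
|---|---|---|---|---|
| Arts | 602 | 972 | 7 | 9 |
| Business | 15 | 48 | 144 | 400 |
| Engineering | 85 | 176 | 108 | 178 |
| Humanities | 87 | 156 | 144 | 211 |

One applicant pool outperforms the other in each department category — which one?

Arts: the out-of-state pool 602/972 = 61.9%, the in-state pool 7/9 = 77.8% → the in-state pool
Business: the out-of-state pool 15/48 = 31.2%, the in-state pool 144/400 = 36.0% → the in-state pool
Engineering: the out-of-state pool 85/176 = 48.3%, the in-state pool 108/178 = 60.7% → the in-state pool
Humanities: the out-of-state pool 87/156 = 55.8%, the in-state pool 144/211 = 68.2% → the in-state pool
The in-state pool has the higher rate in all 4 groups.

the in-state pool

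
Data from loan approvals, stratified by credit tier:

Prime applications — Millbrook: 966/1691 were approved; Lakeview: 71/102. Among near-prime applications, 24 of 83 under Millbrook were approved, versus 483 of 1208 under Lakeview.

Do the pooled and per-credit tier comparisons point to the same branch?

Prime: Millbrook 966/1691 = 57.1%, Lakeview 71/102 = 69.6% → Lakeview
Near-prime: Millbrook 24/83 = 28.9%, Lakeview 483/1208 = 40.0% → Lakeview
Overall: Millbrook 990/1774 = 55.8%, Lakeview 554/1310 = 42.3% → Millbrook
Lakeview wins each credit group but Millbrook wins overall — the comparison reverses. Lakeview's applications skew toward near-prime, which has a lower base rate.

No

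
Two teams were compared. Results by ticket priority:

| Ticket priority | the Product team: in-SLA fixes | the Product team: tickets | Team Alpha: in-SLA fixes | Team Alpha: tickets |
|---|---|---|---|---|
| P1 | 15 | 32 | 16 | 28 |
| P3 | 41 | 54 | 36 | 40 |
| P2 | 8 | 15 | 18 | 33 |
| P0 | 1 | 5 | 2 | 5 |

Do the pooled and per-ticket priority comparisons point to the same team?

Yes

P1: the Product team 15/32 = 46.9%, Team Alpha 16/28 = 57.1% → Team Alpha
P3: the Product team 41/54 = 75.9%, Team Alpha 36/40 = 90.0% → Team Alpha
P2: the Product team 8/15 = 53.3%, Team Alpha 18/33 = 54.5% → Team Alpha
P0: the Product team 1/5 = 20.0%, Team Alpha 2/5 = 40.0% → Team Alpha
Overall: the Product team 65/106 = 61.3%, Team Alpha 72/106 = 67.9% → Team Alpha
Team Alpha wins overall and in every ticket group — no reversal.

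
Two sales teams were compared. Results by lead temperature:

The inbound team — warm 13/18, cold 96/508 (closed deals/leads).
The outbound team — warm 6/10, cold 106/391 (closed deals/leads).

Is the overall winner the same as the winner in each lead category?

No

Warm: the inbound team 13/18 = 72.2%, the outbound team 6/10 = 60.0% → the inbound team
Cold: the inbound team 96/508 = 18.9%, the outbound team 106/391 = 27.1% → the outbound team
Overall: the inbound team 109/526 = 20.7%, the outbound team 112/401 = 27.9% → the outbound team
Neither sweeps: the inbound team wins 1 of 2 groups, the outbound team wins 1. The outbound team wins overall but not every group — no Simpson reversal.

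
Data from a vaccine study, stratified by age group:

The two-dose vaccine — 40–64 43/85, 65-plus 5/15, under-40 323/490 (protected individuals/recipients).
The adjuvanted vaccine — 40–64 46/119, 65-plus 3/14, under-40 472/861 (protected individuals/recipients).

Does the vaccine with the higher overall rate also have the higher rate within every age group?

40–64: the two-dose vaccine 43/85 = 50.6%, the adjuvanted vaccine 46/119 = 38.7% → the two-dose vaccine
65-plus: the two-dose vaccine 5/15 = 33.3%, the adjuvanted vaccine 3/14 = 21.4% → the two-dose vaccine
Under-40: the two-dose vaccine 323/490 = 65.9%, the adjuvanted vaccine 472/861 = 54.8% → the two-dose vaccine
Overall: the two-dose vaccine 371/590 = 62.9%, the adjuvanted vaccine 521/994 = 52.4% → the two-dose vaccine
The two-dose vaccine wins overall and in every age group — no reversal.

Yes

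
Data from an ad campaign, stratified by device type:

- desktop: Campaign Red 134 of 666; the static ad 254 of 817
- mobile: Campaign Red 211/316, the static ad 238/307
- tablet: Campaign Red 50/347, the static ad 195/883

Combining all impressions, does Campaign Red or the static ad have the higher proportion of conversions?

the static ad

Desktop: Campaign Red 134/666 = 20.1%, the static ad 254/817 = 31.1% → the static ad
Mobile: Campaign Red 211/316 = 66.8%, the static ad 238/307 = 77.5% → the static ad
Tablet: Campaign Red 50/347 = 14.4%, the static ad 195/883 = 22.1% → the static ad
Overall: Campaign Red 395/1329 = 29.7%, the static ad 687/2007 = 34.2% → the static ad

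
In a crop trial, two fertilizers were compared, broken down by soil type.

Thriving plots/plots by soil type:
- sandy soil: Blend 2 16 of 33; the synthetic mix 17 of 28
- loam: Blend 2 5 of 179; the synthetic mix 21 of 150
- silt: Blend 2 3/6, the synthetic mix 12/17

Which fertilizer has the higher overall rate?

the synthetic mix

Sandy soil: Blend 2 16/33 = 48.5%, the synthetic mix 17/28 = 60.7% → the synthetic mix
Loam: Blend 2 5/179 = 2.8%, the synthetic mix 21/150 = 14.0% → the synthetic mix
Silt: Blend 2 3/6 = 50.0%, the synthetic mix 12/17 = 70.6% → the synthetic mix
Overall: Blend 2 24/218 = 11.0%, the synthetic mix 50/195 = 25.6% → the synthetic mix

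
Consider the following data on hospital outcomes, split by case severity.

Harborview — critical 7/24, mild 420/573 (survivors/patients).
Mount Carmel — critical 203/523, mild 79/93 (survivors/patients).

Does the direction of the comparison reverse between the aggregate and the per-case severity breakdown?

Critical: Harborview 7/24 = 29.2%, Mount Carmel 203/523 = 38.8% → Mount Carmel
Mild: Harborview 420/573 = 73.3%, Mount Carmel 79/93 = 84.9% → Mount Carmel
Overall: Harborview 427/597 = 71.5%, Mount Carmel 282/616 = 45.8% → Harborview
Mount Carmel wins each case group but Harborview wins overall — the comparison reverses. Mount Carmel's patients skew toward critical, which has a lower base rate.

Yes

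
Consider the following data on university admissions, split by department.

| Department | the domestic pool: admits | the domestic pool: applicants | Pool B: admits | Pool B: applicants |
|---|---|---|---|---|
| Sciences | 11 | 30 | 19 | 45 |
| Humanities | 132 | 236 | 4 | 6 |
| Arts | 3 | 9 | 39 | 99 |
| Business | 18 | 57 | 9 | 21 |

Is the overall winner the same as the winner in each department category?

Sciences: the domestic pool 11/30 = 36.7%, Pool B 19/45 = 42.2% → Pool B
Humanities: the domestic pool 132/236 = 55.9%, Pool B 4/6 = 66.7% → Pool B
Arts: the domestic pool 3/9 = 33.3%, Pool B 39/99 = 39.4% → Pool B
Business: the domestic pool 18/57 = 31.6%, Pool B 9/21 = 42.9% → Pool B
Overall: the domestic pool 164/332 = 49.4%, Pool B 71/171 = 41.5% → the domestic pool
Pool B wins each department group but the domestic pool wins overall — the comparison reverses. Pool B's applicants skew toward Arts, which has a lower base rate.

No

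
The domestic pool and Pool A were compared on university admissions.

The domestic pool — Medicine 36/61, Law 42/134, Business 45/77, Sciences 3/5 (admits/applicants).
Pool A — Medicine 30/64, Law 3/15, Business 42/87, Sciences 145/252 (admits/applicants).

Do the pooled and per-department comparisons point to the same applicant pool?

Medicine: the domestic pool 36/61 = 59.0%, Pool A 30/64 = 46.9% → the domestic pool
Law: the domestic pool 42/134 = 31.3%, Pool A 3/15 = 20.0% → the domestic pool
Business: the domestic pool 45/77 = 58.4%, Pool A 42/87 = 48.3% → the domestic pool
Sciences: the domestic pool 3/5 = 60.0%, Pool A 145/252 = 57.5% → the domestic pool
Overall: the domestic pool 126/277 = 45.5%, Pool A 220/418 = 52.6% → Pool A
The domestic pool wins each department group but Pool A wins overall — the comparison reverses. The domestic pool's applicants skew toward Law, which has a lower base rate.

No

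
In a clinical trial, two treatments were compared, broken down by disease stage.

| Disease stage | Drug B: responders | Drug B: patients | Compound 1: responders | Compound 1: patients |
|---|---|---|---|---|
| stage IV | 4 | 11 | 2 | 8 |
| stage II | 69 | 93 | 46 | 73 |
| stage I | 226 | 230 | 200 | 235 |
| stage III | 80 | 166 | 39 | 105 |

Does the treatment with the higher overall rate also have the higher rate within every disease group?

Yes

Stage IV: Drug B 4/11 = 36.4%, Compound 1 2/8 = 25.0% → Drug B
Stage II: Drug B 69/93 = 74.2%, Compound 1 46/73 = 63.0% → Drug B
Stage I: Drug B 226/230 = 98.3%, Compound 1 200/235 = 85.1% → Drug B
Stage III: Drug B 80/166 = 48.2%, Compound 1 39/105 = 37.1% → Drug B
Overall: Drug B 379/500 = 75.8%, Compound 1 287/421 = 68.2% → Drug B
Drug B wins overall and in every disease group — no reversal.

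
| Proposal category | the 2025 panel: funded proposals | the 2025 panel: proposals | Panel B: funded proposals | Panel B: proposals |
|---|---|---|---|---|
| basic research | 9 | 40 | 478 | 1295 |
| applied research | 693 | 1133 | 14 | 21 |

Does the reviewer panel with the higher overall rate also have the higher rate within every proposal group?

Basic research: the 2025 panel 9/40 = 22.5%, Panel B 478/1295 = 36.9% → Panel B
Applied research: the 2025 panel 693/1133 = 61.2%, Panel B 14/21 = 66.7% → Panel B
Overall: the 2025 panel 702/1173 = 59.8%, Panel B 492/1316 = 37.4% → the 2025 panel
Panel B wins each proposal group but the 2025 panel wins overall — the comparison reverses. Panel B's proposals skew toward basic research, which has a lower base rate.

No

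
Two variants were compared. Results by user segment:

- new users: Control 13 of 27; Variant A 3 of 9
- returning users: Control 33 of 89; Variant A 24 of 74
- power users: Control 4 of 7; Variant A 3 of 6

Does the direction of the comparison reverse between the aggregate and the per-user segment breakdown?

New users: Control 13/27 = 48.1%, Variant A 3/9 = 33.3% → Control
Returning users: Control 33/89 = 37.1%, Variant A 24/74 = 32.4% → Control
Power users: Control 4/7 = 57.1%, Variant A 3/6 = 50.0% → Control
Overall: Control 50/123 = 40.7%, Variant A 30/89 = 33.7% → Control
Control wins overall and in every user group — no reversal.

No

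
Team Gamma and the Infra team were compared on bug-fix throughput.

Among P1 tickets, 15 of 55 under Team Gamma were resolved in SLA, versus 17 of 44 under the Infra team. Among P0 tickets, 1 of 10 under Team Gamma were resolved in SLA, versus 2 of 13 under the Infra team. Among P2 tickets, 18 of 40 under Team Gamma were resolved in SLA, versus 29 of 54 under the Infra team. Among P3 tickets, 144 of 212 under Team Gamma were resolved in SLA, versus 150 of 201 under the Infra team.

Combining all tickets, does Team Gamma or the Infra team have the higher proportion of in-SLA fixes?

the Infra team

P1: Team Gamma 15/55 = 27.3%, the Infra team 17/44 = 38.6% → the Infra team
P0: Team Gamma 1/10 = 10.0%, the Infra team 2/13 = 15.4% → the Infra team
P2: Team Gamma 18/40 = 45.0%, the Infra team 29/54 = 53.7% → the Infra team
P3: Team Gamma 144/212 = 67.9%, the Infra team 150/201 = 74.6% → the Infra team
Overall: Team Gamma 178/317 = 56.2%, the Infra team 198/312 = 63.5% → the Infra team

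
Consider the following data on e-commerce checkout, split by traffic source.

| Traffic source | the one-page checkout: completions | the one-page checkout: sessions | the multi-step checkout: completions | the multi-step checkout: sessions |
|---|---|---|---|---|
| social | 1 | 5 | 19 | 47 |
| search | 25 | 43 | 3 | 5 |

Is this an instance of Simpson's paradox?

Yes

Social: the one-page checkout 1/5 = 20.0%, the multi-step checkout 19/47 = 40.4% → the multi-step checkout
Search: the one-page checkout 25/43 = 58.1%, the multi-step checkout 3/5 = 60.0% → the multi-step checkout
Overall: the one-page checkout 26/48 = 54.2%, the multi-step checkout 22/52 = 42.3% → the one-page checkout
The multi-step checkout wins each traffic group but the one-page checkout wins overall — the comparison reverses. The multi-step checkout's sessions skew toward social, which has a lower base rate.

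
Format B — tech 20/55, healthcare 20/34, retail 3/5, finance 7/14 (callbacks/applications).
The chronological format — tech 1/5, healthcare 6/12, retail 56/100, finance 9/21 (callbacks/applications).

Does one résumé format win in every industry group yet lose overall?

Yes

Tech: Format B 20/55 = 36.4%, the chronological format 1/5 = 20.0% → Format B
Healthcare: Format B 20/34 = 58.8%, the chronological format 6/12 = 50.0% → Format B
Retail: Format B 3/5 = 60.0%, the chronological format 56/100 = 56.0% → Format B
Finance: Format B 7/14 = 50.0%, the chronological format 9/21 = 42.9% → Format B
Overall: Format B 50/108 = 46.3%, the chronological format 72/138 = 52.2% → the chronological format
Format B wins each industry group but the chronological format wins overall — the comparison reverses. Format B's applications skew toward tech, which has a lower base rate.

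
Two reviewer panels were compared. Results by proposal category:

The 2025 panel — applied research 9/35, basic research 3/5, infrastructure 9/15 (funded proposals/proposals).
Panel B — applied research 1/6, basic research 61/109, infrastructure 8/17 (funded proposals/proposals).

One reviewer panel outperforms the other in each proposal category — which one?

Applied research: the 2025 panel 9/35 = 25.7%, Panel B 1/6 = 16.7% → the 2025 panel
Basic research: the 2025 panel 3/5 = 60.0%, Panel B 61/109 = 56.0% → the 2025 panel
Infrastructure: the 2025 panel 9/15 = 60.0%, Panel B 8/17 = 47.1% → the 2025 panel
The 2025 panel has the higher rate in all 3 groups.

the 2025 panel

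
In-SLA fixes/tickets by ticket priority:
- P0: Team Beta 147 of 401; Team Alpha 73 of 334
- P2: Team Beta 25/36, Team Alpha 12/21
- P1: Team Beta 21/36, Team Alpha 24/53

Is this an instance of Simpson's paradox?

P0: Team Beta 147/401 = 36.7%, Team Alpha 73/334 = 21.9% → Team Beta
P2: Team Beta 25/36 = 69.4%, Team Alpha 12/21 = 57.1% → Team Beta
P1: Team Beta 21/36 = 58.3%, Team Alpha 24/53 = 45.3% → Team Beta
Overall: Team Beta 193/473 = 40.8%, Team Alpha 109/408 = 26.7% → Team Beta
Team Beta wins overall and in every ticket group — no reversal.

No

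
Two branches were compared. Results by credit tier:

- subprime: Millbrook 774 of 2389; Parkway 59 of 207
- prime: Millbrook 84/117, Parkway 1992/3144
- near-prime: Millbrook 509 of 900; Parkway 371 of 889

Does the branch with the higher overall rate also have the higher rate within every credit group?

Subprime: Millbrook 774/2389 = 32.4%, Parkway 59/207 = 28.5% → Millbrook
Prime: Millbrook 84/117 = 71.8%, Parkway 1992/3144 = 63.4% → Millbrook
Near-prime: Millbrook 509/900 = 56.6%, Parkway 371/889 = 41.7% → Millbrook
Overall: Millbrook 1367/3406 = 40.1%, Parkway 2422/4240 = 57.1% → Parkway
Millbrook wins each credit group but Parkway wins overall — the comparison reverses. Millbrook's applications skew toward subprime, which has a lower base rate.

No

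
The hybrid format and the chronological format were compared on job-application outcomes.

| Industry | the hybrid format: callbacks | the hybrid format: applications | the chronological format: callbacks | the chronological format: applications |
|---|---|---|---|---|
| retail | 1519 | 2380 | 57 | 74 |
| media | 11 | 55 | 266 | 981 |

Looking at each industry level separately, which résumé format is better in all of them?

the chronological format

Retail: the hybrid format 1519/2380 = 63.8%, the chronological format 57/74 = 77.0% → the chronological format
Media: the hybrid format 11/55 = 20.0%, the chronological format 266/981 = 27.1% → the chronological format
The chronological format has the higher rate in both groups.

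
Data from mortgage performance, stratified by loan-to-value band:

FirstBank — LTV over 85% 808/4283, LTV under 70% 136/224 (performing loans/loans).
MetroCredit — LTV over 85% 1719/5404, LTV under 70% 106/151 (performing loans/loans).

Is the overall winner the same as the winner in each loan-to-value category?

Yes

LTV over 85%: FirstBank 808/4283 = 18.9%, MetroCredit 1719/5404 = 31.8% → MetroCredit
LTV under 70%: FirstBank 136/224 = 60.7%, MetroCredit 106/151 = 70.2% → MetroCredit
Overall: FirstBank 944/4507 = 20.9%, MetroCredit 1825/5555 = 32.9% → MetroCredit
MetroCredit wins overall and in every loan-to-value group — no reversal.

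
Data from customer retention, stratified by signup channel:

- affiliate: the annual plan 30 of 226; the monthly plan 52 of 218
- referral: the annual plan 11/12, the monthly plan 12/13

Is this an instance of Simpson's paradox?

No

Affiliate: the annual plan 30/226 = 13.3%, the monthly plan 52/218 = 23.9% → the monthly plan
Referral: the annual plan 11/12 = 91.7%, the monthly plan 12/13 = 92.3% → the monthly plan
Overall: the annual plan 41/238 = 17.2%, the monthly plan 64/231 = 27.7% → the monthly plan
The monthly plan wins overall and in every signup group — no reversal.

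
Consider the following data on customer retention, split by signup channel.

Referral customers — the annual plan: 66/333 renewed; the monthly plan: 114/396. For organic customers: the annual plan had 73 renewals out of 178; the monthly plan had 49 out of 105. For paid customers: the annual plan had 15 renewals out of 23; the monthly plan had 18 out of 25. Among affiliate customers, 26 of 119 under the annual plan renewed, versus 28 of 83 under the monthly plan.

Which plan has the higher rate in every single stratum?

Referral: the annual plan 66/333 = 19.8%, the monthly plan 114/396 = 28.8% → the monthly plan
Organic: the annual plan 73/178 = 41.0%, the monthly plan 49/105 = 46.7% → the monthly plan
Paid: the annual plan 15/23 = 65.2%, the monthly plan 18/25 = 72.0% → the monthly plan
Affiliate: the annual plan 26/119 = 21.8%, the monthly plan 28/83 = 33.7% → the monthly plan
The monthly plan has the higher rate in all 4 groups.

the monthly plan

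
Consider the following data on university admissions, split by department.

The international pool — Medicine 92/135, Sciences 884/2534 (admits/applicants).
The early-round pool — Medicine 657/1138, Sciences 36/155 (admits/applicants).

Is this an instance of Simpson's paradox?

Medicine: the international pool 92/135 = 68.1%, the early-round pool 657/1138 = 57.7% → the international pool
Sciences: the international pool 884/2534 = 34.9%, the early-round pool 36/155 = 23.2% → the international pool
Overall: the international pool 976/2669 = 36.6%, the early-round pool 693/1293 = 53.6% → the early-round pool
The international pool wins each department group but the early-round pool wins overall — the comparison reverses. The international pool's applicants skew toward Sciences, which has a lower base rate.

Yes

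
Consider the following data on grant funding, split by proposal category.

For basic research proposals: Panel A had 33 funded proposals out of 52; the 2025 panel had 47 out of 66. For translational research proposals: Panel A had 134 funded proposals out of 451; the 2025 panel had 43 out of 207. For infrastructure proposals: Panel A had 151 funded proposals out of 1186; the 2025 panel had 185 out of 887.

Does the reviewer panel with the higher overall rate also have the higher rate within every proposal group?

Basic research: Panel A 33/52 = 63.5%, the 2025 panel 47/66 = 71.2% → the 2025 panel
Translational research: Panel A 134/451 = 29.7%, the 2025 panel 43/207 = 20.8% → Panel A
Infrastructure: Panel A 151/1186 = 12.7%, the 2025 panel 185/887 = 20.9% → the 2025 panel
Overall: Panel A 318/1689 = 18.8%, the 2025 panel 275/1160 = 23.7% → the 2025 panel
Neither sweeps: Panel A wins 1 of 3 groups, the 2025 panel wins 2. The 2025 panel wins overall but not every group — no Simpson reversal.

No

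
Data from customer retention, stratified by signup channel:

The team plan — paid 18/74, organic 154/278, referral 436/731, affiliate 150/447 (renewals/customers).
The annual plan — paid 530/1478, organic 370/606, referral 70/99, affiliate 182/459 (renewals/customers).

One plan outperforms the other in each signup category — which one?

Paid: the team plan 18/74 = 24.3%, the annual plan 530/1478 = 35.9% → the annual plan
Organic: the team plan 154/278 = 55.4%, the annual plan 370/606 = 61.1% → the annual plan
Referral: the team plan 436/731 = 59.6%, the annual plan 70/99 = 70.7% → the annual plan
Affiliate: the team plan 150/447 = 33.6%, the annual plan 182/459 = 39.7% → the annual plan
The annual plan has the higher rate in all 4 groups.

the annual plan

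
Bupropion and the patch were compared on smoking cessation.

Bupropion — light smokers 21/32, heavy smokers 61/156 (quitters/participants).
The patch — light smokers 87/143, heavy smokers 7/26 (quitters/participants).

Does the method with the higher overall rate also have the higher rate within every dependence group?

No

Light smokers: bupropion 21/32 = 65.6%, the patch 87/143 = 60.8% → bupropion
Heavy smokers: bupropion 61/156 = 39.1%, the patch 7/26 = 26.9% → bupropion
Overall: bupropion 82/188 = 43.6%, the patch 94/169 = 55.6% → the patch
Bupropion wins each dependence group but the patch wins overall — the comparison reverses. Bupropion's participants skew toward heavy smokers, which has a lower base rate.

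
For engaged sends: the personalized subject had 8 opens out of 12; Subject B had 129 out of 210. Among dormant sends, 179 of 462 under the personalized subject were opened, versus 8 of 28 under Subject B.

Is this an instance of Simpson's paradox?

Engaged: the personalized subject 8/12 = 66.7%, Subject B 129/210 = 61.4% → the personalized subject
Dormant: the personalized subject 179/462 = 38.7%, Subject B 8/28 = 28.6% → the personalized subject
Overall: the personalized subject 187/474 = 39.5%, Subject B 137/238 = 57.6% → Subject B
The personalized subject wins each recipient group but Subject B wins overall — the comparison reverses. The personalized subject's sends skew toward dormant, which has a lower base rate.

Yes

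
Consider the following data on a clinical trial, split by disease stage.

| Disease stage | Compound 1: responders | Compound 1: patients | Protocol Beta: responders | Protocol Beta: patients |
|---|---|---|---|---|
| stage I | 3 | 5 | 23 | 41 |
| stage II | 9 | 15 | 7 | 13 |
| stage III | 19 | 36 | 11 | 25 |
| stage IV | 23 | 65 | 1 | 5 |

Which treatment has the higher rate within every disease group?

Compound 1

Stage I: Compound 1 3/5 = 60.0%, Protocol Beta 23/41 = 56.1% → Compound 1
Stage II: Compound 1 9/15 = 60.0%, Protocol Beta 7/13 = 53.8% → Compound 1
Stage III: Compound 1 19/36 = 52.8%, Protocol Beta 11/25 = 44.0% → Compound 1
Stage IV: Compound 1 23/65 = 35.4%, Protocol Beta 1/5 = 20.0% → Compound 1
Compound 1 has the higher rate in all 4 groups.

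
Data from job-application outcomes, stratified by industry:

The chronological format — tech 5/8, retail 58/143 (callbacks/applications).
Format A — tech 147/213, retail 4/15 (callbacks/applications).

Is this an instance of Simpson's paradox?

Tech: the chronological format 5/8 = 62.5%, Format A 147/213 = 69.0% → Format A
Retail: the chronological format 58/143 = 40.6%, Format A 4/15 = 26.7% → the chronological format
Overall: the chronological format 63/151 = 41.7%, Format A 151/228 = 66.2% → Format A
Neither sweeps: the chronological format wins 1 of 2 groups, Format A wins 1. Format A wins overall but not every group — no Simpson reversal.

No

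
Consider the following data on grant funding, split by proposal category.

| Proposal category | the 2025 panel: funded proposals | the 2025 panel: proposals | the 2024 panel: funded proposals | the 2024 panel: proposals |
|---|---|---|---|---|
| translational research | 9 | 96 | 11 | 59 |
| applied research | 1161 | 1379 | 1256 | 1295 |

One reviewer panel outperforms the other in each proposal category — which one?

Translational research: the 2025 panel 9/96 = 9.4%, the 2024 panel 11/59 = 18.6% → the 2024 panel
Applied research: the 2025 panel 1161/1379 = 84.2%, the 2024 panel 1256/1295 = 97.0% → the 2024 panel
The 2024 panel has the higher rate in both groups.

the 2024 panel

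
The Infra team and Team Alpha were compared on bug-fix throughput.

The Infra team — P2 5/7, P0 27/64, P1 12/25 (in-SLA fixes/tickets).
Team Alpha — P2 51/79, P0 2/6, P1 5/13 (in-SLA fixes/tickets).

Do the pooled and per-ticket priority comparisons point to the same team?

No

P2: the Infra team 5/7 = 71.4%, Team Alpha 51/79 = 64.6% → the Infra team
P0: the Infra team 27/64 = 42.2%, Team Alpha 2/6 = 33.3% → the Infra team
P1: the Infra team 12/25 = 48.0%, Team Alpha 5/13 = 38.5% → the Infra team
Overall: the Infra team 44/96 = 45.8%, Team Alpha 58/98 = 59.2% → Team Alpha
The Infra team wins each ticket group but Team Alpha wins overall — the comparison reverses. The Infra team's tickets skew toward P0, which has a lower base rate.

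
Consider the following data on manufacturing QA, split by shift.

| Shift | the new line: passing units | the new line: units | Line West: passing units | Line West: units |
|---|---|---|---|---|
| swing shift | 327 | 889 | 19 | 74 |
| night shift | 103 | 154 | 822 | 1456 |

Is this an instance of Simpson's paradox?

Yes

Swing shift: the new line 327/889 = 36.8%, Line West 19/74 = 25.7% → the new line
Night shift: the new line 103/154 = 66.9%, Line West 822/1456 = 56.5% → the new line
Overall: the new line 430/1043 = 41.2%, Line West 841/1530 = 55.0% → Line West
The new line wins each shift group but Line West wins overall — the comparison reverses. The new line's units skew toward swing shift, which has a lower base rate.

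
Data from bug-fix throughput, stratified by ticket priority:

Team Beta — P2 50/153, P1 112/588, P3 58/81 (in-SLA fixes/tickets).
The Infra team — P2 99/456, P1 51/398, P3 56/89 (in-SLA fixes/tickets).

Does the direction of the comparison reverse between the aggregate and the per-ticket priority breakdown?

P2: Team Beta 50/153 = 32.7%, the Infra team 99/456 = 21.7% → Team Beta
P1: Team Beta 112/588 = 19.0%, the Infra team 51/398 = 12.8% → Team Beta
P3: Team Beta 58/81 = 71.6%, the Infra team 56/89 = 62.9% → Team Beta
Overall: Team Beta 220/822 = 26.8%, the Infra team 206/943 = 21.8% → Team Beta
Team Beta wins overall and in every ticket group — no reversal.

No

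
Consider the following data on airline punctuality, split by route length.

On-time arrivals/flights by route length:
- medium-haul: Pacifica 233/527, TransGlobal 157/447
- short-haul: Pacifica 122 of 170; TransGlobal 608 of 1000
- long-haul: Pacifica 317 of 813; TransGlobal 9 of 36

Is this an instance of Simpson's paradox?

Medium-haul: Pacifica 233/527 = 44.2%, TransGlobal 157/447 = 35.1% → Pacifica
Short-haul: Pacifica 122/170 = 71.8%, TransGlobal 608/1000 = 60.8% → Pacifica
Long-haul: Pacifica 317/813 = 39.0%, TransGlobal 9/36 = 25.0% → Pacifica
Overall: Pacifica 672/1510 = 44.5%, TransGlobal 774/1483 = 52.2% → TransGlobal
Pacifica wins each route group but TransGlobal wins overall — the comparison reverses. Pacifica's flights skew toward long-haul, which has a lower base rate.

Yes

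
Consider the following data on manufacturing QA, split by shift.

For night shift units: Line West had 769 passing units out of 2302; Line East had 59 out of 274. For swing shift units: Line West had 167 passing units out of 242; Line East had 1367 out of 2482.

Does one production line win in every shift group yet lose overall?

Night shift: Line West 769/2302 = 33.4%, Line East 59/274 = 21.5% → Line West
Swing shift: Line West 167/242 = 69.0%, Line East 1367/2482 = 55.1% → Line West
Overall: Line West 936/2544 = 36.8%, Line East 1426/2756 = 51.7% → Line East
Line West wins each shift group but Line East wins overall — the comparison reverses. Line West's units skew toward night shift, which has a lower base rate.

Yes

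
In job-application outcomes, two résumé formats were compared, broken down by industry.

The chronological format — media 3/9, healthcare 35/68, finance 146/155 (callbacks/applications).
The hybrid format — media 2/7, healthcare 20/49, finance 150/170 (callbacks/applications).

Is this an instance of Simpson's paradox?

No

Media: the chronological format 3/9 = 33.3%, the hybrid format 2/7 = 28.6% → the chronological format
Healthcare: the chronological format 35/68 = 51.5%, the hybrid format 20/49 = 40.8% → the chronological format
Finance: the chronological format 146/155 = 94.2%, the hybrid format 150/170 = 88.2% → the chronological format
Overall: the chronological format 184/232 = 79.3%, the hybrid format 172/226 = 76.1% → the chronological format
The chronological format wins overall and in every industry group — no reversal.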